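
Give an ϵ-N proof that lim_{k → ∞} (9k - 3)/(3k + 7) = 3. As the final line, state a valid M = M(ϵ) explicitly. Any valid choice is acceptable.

Let ϵ > 0 be given. For k ≥ 1, |(9k - 3)/(3k + 7) − 3| = |-72|/(3(3k + 7)) = 72/(3(3k + 7)).
Since 3k + 7 ≥ 3k for k ≥ 1, this is ≤ 72/(3·3k) = 8/k.
So |(9k - 3)/(3k + 7) − 3| < ϵ whenever k > 8/ϵ.
Take M = 8/ϵ. If k > M then |(9k - 3)/(3k + 7) − 3| ≤ 8/k < ϵ.

M = 8/ϵ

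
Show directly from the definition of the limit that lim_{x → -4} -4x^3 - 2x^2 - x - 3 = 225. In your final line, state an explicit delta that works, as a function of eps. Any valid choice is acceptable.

delta = min(2, eps/285)

Fix eps > 0. We want delta > 0 such that 0 < |x + 4| < delta implies |(-4x^3 - 2x^2 - x - 3) − 225| < eps.
(-4x^3 - 2x^2 - x - 3) − 225 = -4x^3 - 2x^2 - x - 228 = (x + 4)(-4x^2 + 14x - 57).
So |(-4x^3 - 2x^2 - x - 3) − 225| = |x + 4|·|-4x^2 + 14x - 57|.
Require delta ≤ 2. Then |x + 4| < 2 gives |x| < 6, and by the triangle inequality |-4x^2 + 14x - 57| ≤ 4·6^2 + 14·6 + 57 = 285.
Hence |(-4x^3 - 2x^2 - x - 3) − 225| ≤ 285|x + 4| < eps provided |x + 4| < eps/285.
Choosing delta = min(2, eps/285) ensures both conditions, hence |(-4x^3 - 2x^2 - x - 3) − 225| < eps.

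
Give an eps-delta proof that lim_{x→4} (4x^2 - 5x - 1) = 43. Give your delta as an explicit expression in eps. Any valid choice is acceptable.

delta = min(1, eps/31)

Suppose eps > 0. We want delta > 0 such that 0 < |x − 4| < delta implies |(4x^2 - 5x - 1) − 43| < eps.
(4x^2 - 5x - 1) − 43 = 4x^2 - 5x - 44 = (x − 4)(4x + 11).
So |(4x^2 - 5x - 1) − 43| = |x − 4|·|4x + 11|.
Assume first that |x − 4| < 1, so |x| < 5. Then |4x + 11| ≤ 4·5 + 11 = 31.
Hence |(4x^2 - 5x - 1) − 43| ≤ 31|x − 4| < eps provided |x − 4| < eps/31.
Choosing delta = min(1, eps/31) ensures both conditions, hence |(4x^2 - 5x - 1) − 43| < eps.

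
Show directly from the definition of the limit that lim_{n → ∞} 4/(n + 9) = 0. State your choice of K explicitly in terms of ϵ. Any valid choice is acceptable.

Let ϵ > 0. For n ≥ 1, |4/(n + 9) − 0| = 4/(n + 9) ≤ 4/n.
We need 4/n < ϵ, i.e. n > 4/ϵ.
Take K = 4/ϵ. If n > K then |4/(n + 9)| ≤ 4/n < ϵ.

K = 4/ϵ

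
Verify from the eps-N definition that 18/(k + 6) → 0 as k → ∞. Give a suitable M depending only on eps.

M = 18/eps

Suppose eps > 0. For k ≥ 1, |18/(k + 6) − 0| = 18/(k + 6) ≤ 18/k.
We need 18/k < eps, i.e. k > 18/eps.
Take M = 18/eps. If k > M then |18/(k + 6)| ≤ 18/k < eps.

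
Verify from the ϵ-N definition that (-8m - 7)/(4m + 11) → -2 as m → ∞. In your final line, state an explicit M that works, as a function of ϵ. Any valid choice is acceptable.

M = (15/4)/ϵ

Let ϵ > 0. For m ≥ 1, |(-8m - 7)/(4m + 11) + 2| = |60|/(4(4m + 11)) = 60/(4(4m + 11)).
Since 4m + 11 ≥ 4m for m ≥ 1, this is ≤ 60/(4·4m) = (15/4)/m.
So |(-8m - 7)/(4m + 11) + 2| < ϵ whenever m > (15/4)/ϵ.
Take M = (15/4)/ϵ. If m > M then |(-8m - 7)/(4m + 11) + 2| ≤ (15/4)/m < ϵ.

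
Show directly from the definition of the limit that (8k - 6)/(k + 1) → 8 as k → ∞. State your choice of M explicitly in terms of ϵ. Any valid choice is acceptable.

M = 14/ϵ

Fix ϵ > 0. For k ≥ 1, |(8k - 6)/(k + 1) − 8| = |-14|/((k + 1)) = 14/((k + 1)).
Since k + 1 ≥ k for k ≥ 1, this is ≤ 14/(k) = 14/k.
So |(8k - 6)/(k + 1) − 8| < ϵ whenever k > 14/ϵ.
Take M = 14/ϵ. If k > M then |(8k - 6)/(k + 1) − 8| ≤ 14/k < ϵ.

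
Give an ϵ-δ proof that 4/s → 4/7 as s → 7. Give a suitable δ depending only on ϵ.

Suppose ϵ > 0. We seek δ > 0 such that 0 < |s − 7| < δ implies |4/s − (4/7)| < ϵ.
|4/s − (4/7)| = 4·|7 − s|/(7·|s|) = 4|s − 7|/(7|s|).
Restrict δ ≤ 7/2. Then |s − 7| < 7/2 gives |s| > 7/2, so 7|s| > 49/2.
Then |4/s − (4/7)| < 4|s − 7|/(49/2), which is < ϵ when |s − 7| < (49/8)ϵ.
Take δ = min(7/2, (49/8)ϵ). Then 0 < |s − 7| < δ gives both |s − 7| < 7/2 and |s − 7| < (49/8)ϵ, so |4/s − (4/7)| < ϵ.

δ = min(7/2, (49/8)ϵ)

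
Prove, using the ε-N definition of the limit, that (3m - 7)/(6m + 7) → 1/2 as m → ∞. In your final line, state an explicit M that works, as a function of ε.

M = (7/4)/ε

Let ε > 0. For m ≥ 1, |(3m - 7)/(6m + 7) − (1/2)| = |-63|/(6(6m + 7)) = 63/(6(6m + 7)).
Since 6m + 7 ≥ 6m for m ≥ 1, this is ≤ 63/(6·6m) = (7/4)/m.
So |(3m - 7)/(6m + 7) − (1/2)| < ε whenever m > (7/4)/ε.
Take M = (7/4)/ε. If m > M then |(3m - 7)/(6m + 7) − (1/2)| ≤ (7/4)/m < ε.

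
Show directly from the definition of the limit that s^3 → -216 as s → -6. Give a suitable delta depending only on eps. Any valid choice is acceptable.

Let eps > 0. We seek delta > 0 with 0 < |s + 6| < delta ⇒ |s^3 + 216| < eps.
Factor: s^3 + 216 = (s + 6)(s^2 - 6s + 36), so |s^3 + 216| = |s + 6|·|s^2 - 6s + 36|.
Impose delta ≤ 1 so that |s| < 7; then |s^2 - 6s + 36| ≤ 127.
Hence |s^3 + 216| ≤ 127|s + 6|, which is < eps once |s + 6| < eps/127.
Take delta = min(1, eps/127). If 0 < |s + 6| < delta then both bounds hold and |s^3 + 216| ≤ 127|s + 6| < 127·(eps/127) = eps.

delta = min(1, eps/127)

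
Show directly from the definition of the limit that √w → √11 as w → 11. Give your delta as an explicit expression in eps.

Fix eps > 0. We want delta > 0 such that 0 < |w − 11| < delta implies |√w − √11| < eps.
Multiplying by the conjugate, |√w − √11| = |w − 11|/(√w + √11).
Restrict delta ≤ 11 so that |w − 11| < 11 forces w > 0, and then √w + √11 > √11.
Hence |√w − √11| < |w − 11|/√11, which is < eps once |w − 11| < √11·eps.
Take delta = min(11, √11·eps). If 0 < |w − 11| < delta then w > 0 and |√w − √11| < |w − 11|/√11 < eps.

delta = min(11, √11·eps)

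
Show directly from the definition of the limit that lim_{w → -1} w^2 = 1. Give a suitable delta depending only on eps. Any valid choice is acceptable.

delta = min(1, eps/3)

Suppose eps > 0. We seek delta > 0 with 0 < |w + 1| < delta ⇒ |w^2 − 1| < eps.
Factor: w^2 − 1 = (w + 1)(w - 1), so |w^2 − 1| = |w + 1|·|w - 1|.
Restrict delta ≤ 1. Then |w + 1| < 1 gives |w| < 2, so by the triangle inequality |w - 1| ≤ 2 + 1 = 3.
Hence |w^2 − 1| ≤ 3|w + 1|, which is < eps once |w + 1| < eps/3.
Take delta = min(1, eps/3). If 0 < |w + 1| < delta then both bounds hold and |w^2 − 1| ≤ 3|w + 1| < 3·(eps/3) = eps.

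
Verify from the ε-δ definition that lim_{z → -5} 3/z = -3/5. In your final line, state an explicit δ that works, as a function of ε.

Let ε > 0. We seek δ > 0 such that 0 < |z + 5| < δ implies |3/z + 3/5| < ε.
|3/z + 3/5| = 3·|-5 − z|/(5·|z|) = 3|z + 5|/(5|z|).
Restrict δ ≤ 5/2. Then |z + 5| < 5/2 gives |z| > 5/2, so 5|z| > 25/2.
Then |3/z + 3/5| < 3|z + 5|/(25/2), which is < ε when |z + 5| < (25/6)ε.
Take δ = min(5/2, (25/6)ε). Then 0 < |z + 5| < δ gives both |z + 5| < 5/2 and |z + 5| < (25/6)ε, so |3/z + 3/5| < ε.

δ = min(5/2, (25/6)ε)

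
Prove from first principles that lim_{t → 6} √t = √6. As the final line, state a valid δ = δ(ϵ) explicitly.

Fix ϵ > 0. We want δ > 0 such that 0 < |t − 6| < δ implies |√t − √6| < ϵ.
Multiplying by the conjugate, |√t − √6| = |t − 6|/(√t + √6).
Restrict δ ≤ 6 so that |t − 6| < 6 forces t > 0, and then √t + √6 > √6.
Hence |√t − √6| < |t − 6|/√6, which is < ϵ once |t − 6| < √6·ϵ.
Take δ = min(6, √6·ϵ). If 0 < |t − 6| < δ then t > 0 and |√t − √6| < |t − 6|/√6 < ϵ.

δ = min(6, √6·ϵ)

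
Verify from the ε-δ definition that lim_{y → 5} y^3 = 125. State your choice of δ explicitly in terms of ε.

δ = min(2, ε/109)

Suppose ε > 0. We seek δ > 0 with 0 < |y − 5| < δ ⇒ |y^3 − 125| < ε.
Factor: y^3 − 125 = (y − 5)(y^2 + 5y + 25), so |y^3 − 125| = |y − 5|·|y^2 + 5y + 25|.
Restrict δ ≤ 2. Then |y − 5| < 2 gives |y| < 7, so by the triangle inequality |y^2 + 5y + 25| ≤ 7^2 + 5·7 + 25 = 109.
Hence |y^3 − 125| ≤ 109|y − 5|, which is < ε once |y − 5| < ε/109.
Take δ = min(2, ε/109). If 0 < |y − 5| < δ then both bounds hold and |y^3 − 125| ≤ 109|y − 5| < 109·(ε/109) = ε.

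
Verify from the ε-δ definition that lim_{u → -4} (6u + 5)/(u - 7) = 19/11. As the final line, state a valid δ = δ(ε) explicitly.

Suppose ε > 0. We want δ > 0 with 0 < |u + 4| < δ ⇒ |(6u + 5)/(u - 7) − (19/11)| < ε.
Combining over a common denominator, (6u + 5)/(u - 7) − (19/11) = [(6u + 5)·(-11) − (-19)·(u - 7)] / [(-11)·(u - 7)] = -47(u + 4) / ((-11)(u - 7)).
So |(6u + 5)/(u - 7) − (19/11)| = 47|u + 4| / (11·|u − 7|).
Restrict δ ≤ 11/2. Then |u + 4| < 11/2 gives |u − 7| = |(u + 4) + (-11)| ≥ 11 − 11/2 = 11/2.
Hence |(6u + 5)/(u - 7) − (19/11)| < 47|u + 4|/(11·(11/2)) = (94/121)|u + 4|, which is < ε once |u + 4| < (121/94)ε.
Take δ = min(11/2, (121/94)ε). Then 0 < |u + 4| < δ forces both bounds, so |(6u + 5)/(u - 7) − (19/11)| < ε.

δ = min(11/2, (121/94)ε)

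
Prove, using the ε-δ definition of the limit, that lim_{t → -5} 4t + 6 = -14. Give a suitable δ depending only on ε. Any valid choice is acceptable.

δ = ε/4

Let ε > 0 be given. We need δ > 0 so that 0 < |t + 5| < δ implies |(4t + 6) + 14| < ε.
Since (4t + 6) + 14 = 4(t + 5), we have |(4t + 6) + 14| = 4|t + 5|.
Thus it suffices that |t + 5| < ε/4.
Choosing δ = ε/4 gives |(4t + 6) + 14| = 4|t + 5| < ε whenever |t + 5| < δ.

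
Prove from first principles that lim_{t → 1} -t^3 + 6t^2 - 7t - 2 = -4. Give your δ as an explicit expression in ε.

δ = min(2, ε/26)

Let ε > 0 be given. We want δ > 0 such that 0 < |t − 1| < δ implies |(-t^3 + 6t^2 - 7t - 2) + 4| < ε.
(-t^3 + 6t^2 - 7t - 2) + 4 = -t^3 + 6t^2 - 7t + 2 = (t − 1)(-t^2 + 5t - 2).
So |(-t^3 + 6t^2 - 7t - 2) + 4| = |t − 1|·|-t^2 + 5t - 2|.
Require δ ≤ 2. Then |t − 1| < 2 gives |t| < 3, and by the triangle inequality |-t^2 + 5t - 2| ≤ 3^2 + 5·3 + 2 = 26.
Hence |(-t^3 + 6t^2 - 7t - 2) + 4| ≤ 26|t − 1| < ε provided |t − 1| < ε/26.
Take δ = min(2, ε/26). Then 0 < |t − 1| < δ gives both |t − 1| < 2 and |t − 1| < ε/26, so |(-t^3 + 6t^2 - 7t - 2) + 4| < ε.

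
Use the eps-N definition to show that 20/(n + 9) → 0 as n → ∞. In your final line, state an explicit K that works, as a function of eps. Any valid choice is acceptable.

Let eps > 0. For n ≥ 1, |20/(n + 9) − 0| = 20/(n + 9) ≤ 20/n.
We need 20/n < eps, i.e. n > 20/eps.
Take K = 20/eps. If n > K then |20/(n + 9)| ≤ 20/n < eps.

K = 20/eps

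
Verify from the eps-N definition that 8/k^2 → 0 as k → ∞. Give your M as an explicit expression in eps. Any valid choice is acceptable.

M = (8/eps)^{1/2}

Suppose eps > 0. For k ≥ 1, |8/k^2 − 0| = 8/k^2.
8/k^2 < eps ⇔ k^2 > 8/eps ⇔ k > (8/eps)^{1/2}.
Take M = (8/eps)^{1/2}. Then k > M implies 8/k^2 < eps.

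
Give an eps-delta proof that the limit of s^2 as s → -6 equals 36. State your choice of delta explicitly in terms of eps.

Let eps > 0 be given. We seek delta > 0 with 0 < |s + 6| < delta ⇒ |s^2 − 36| < eps.
Factor: s^2 − 36 = (s + 6)(s - 6), so |s^2 − 36| = |s + 6|·|s - 6|.
Restrict delta ≤ 1. Then |s + 6| < 1 gives |s| < 7, so by the triangle inequality |s - 6| ≤ 7 + 6 = 13.
Hence |s^2 − 36| ≤ 13|s + 6|, which is < eps once |s + 6| < eps/13.
Take delta = min(1, eps/13). If 0 < |s + 6| < delta then both bounds hold and |s^2 − 36| ≤ 13|s + 6| < 13·(eps/13) = eps.

delta = min(1, eps/13)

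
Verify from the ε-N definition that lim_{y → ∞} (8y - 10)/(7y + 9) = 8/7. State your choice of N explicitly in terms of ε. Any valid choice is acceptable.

N = (142/49)/ε

Suppose ε > 0. We seek N > 0 such that y > N implies |(8y - 10)/(7y + 9) − (8/7)| < ε.
(8y - 10)/(7y + 9) − (8/7) = (7(8y - 10) − 8(7y + 9)) / (7(7y + 9)) = -142/(7(7y + 9)).
For y > 0 we have 7y + 9 > 7y, so |(8y - 10)/(7y + 9) − (8/7)| = 142/(7(7y + 9)) < 142/(7·7y) = (142/49)/y.
Thus |(8y - 10)/(7y + 9) − (8/7)| < ε whenever y > (142/49)/ε.
Take N = (142/49)/ε. If y > N then |(8y - 10)/(7y + 9) − (8/7)| < (142/49)/y < ε.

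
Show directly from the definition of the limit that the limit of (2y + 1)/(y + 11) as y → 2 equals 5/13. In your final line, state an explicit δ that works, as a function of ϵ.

Let ϵ > 0. We want δ > 0 with 0 < |y − 2| < δ ⇒ |(2y + 1)/(y + 11) − (5/13)| < ϵ.
Combining over a common denominator, (2y + 1)/(y + 11) − (5/13) = [(2y + 1)·13 − 5·(y + 11)] / [13·(y + 11)] = 21(y − 2) / (13(y + 11)).
So |(2y + 1)/(y + 11) − (5/13)| = 21|y − 2| / (13·|y + 11|).
Require δ ≤ 13/2, so |y + 11| ≥ |13| − |y − 2| > 13 − 13/2 = 13/2.
Hence |(2y + 1)/(y + 11) − (5/13)| < 21|y − 2|/(13·(13/2)) = (42/169)|y − 2|, which is < ϵ once |y − 2| < (169/42)ϵ.
Take δ = min(13/2, (169/42)ϵ). Then 0 < |y − 2| < δ forces both bounds, so |(2y + 1)/(y + 11) − (5/13)| < ϵ.

δ = min(13/2, (169/42)ϵ)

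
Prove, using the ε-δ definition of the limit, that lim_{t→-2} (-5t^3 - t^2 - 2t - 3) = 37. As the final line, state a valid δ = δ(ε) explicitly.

δ = min(2, ε/136)

Let ε > 0. We want δ > 0 such that 0 < |t + 2| < δ implies |(-5t^3 - t^2 - 2t - 3) − 37| < ε.
(-5t^3 - t^2 - 2t - 3) − 37 = -5t^3 - t^2 - 2t - 40 = (t + 2)(-5t^2 + 9t - 20).
So |(-5t^3 - t^2 - 2t - 3) − 37| = |t + 2|·|-5t^2 + 9t - 20|.
Assume first that |t + 2| < 2, so |t| < 4. Then |-5t^2 + 9t - 20| ≤ 5·4^2 + 9·4 + 20 = 136.
Hence |(-5t^3 - t^2 - 2t - 3) − 37| ≤ 136|t + 2| < ε provided |t + 2| < ε/136.
Take δ = min(2, ε/136). Then 0 < |t + 2| < δ gives both |t + 2| < 2 and |t + 2| < ε/136, so |(-5t^3 - t^2 - 2t - 3) − 37| < ε.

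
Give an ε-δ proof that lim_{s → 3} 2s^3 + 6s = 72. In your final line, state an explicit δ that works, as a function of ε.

Suppose ε > 0. We want δ > 0 such that 0 < |s − 3| < δ implies |(2s^3 + 6s) − 72| < ε.
(2s^3 + 6s) − 72 = 2s^3 + 6s - 72 = (s − 3)(2s^2 + 6s + 24).
So |(2s^3 + 6s) − 72| = |s − 3|·|2s^2 + 6s + 24|.
Assume first that |s − 3| < 2, so |s| < 5. Then |2s^2 + 6s + 24| ≤ 2·5^2 + 6·5 + 24 = 104.
Hence |(2s^3 + 6s) − 72| ≤ 104|s − 3| < ε provided |s − 3| < ε/104.
Choosing δ = min(2, ε/104) ensures both conditions, hence |(2s^3 + 6s) − 72| < ε.

δ = min(2, ε/104)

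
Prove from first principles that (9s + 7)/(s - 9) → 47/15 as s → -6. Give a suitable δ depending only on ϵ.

δ = min(15/2, (225/176)ϵ)

Suppose ϵ > 0. We want δ > 0 with 0 < |s + 6| < δ ⇒ |(9s + 7)/(s - 9) − (47/15)| < ϵ.
Combining over a common denominator, (9s + 7)/(s - 9) − (47/15) = [(9s + 7)·(-15) − (-47)·(s - 9)] / [(-15)·(s - 9)] = -88(s + 6) / ((-15)(s - 9)).
So |(9s + 7)/(s - 9) − (47/15)| = 88|s + 6| / (15·|s − 9|).
Require δ ≤ 15/2, so |s − 9| ≥ |-15| − |s + 6| > 15 − 15/2 = 15/2.
Hence |(9s + 7)/(s - 9) − (47/15)| < 88|s + 6|/(15·(15/2)) = (176/225)|s + 6|, which is < ϵ once |s + 6| < (225/176)ϵ.
Take δ = min(15/2, (225/176)ϵ). Then 0 < |s + 6| < δ forces both bounds, so |(9s + 7)/(s - 9) − (47/15)| < ϵ.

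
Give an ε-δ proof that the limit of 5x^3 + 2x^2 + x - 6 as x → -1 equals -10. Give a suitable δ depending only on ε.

Let ε > 0. We want δ > 0 such that 0 < |x + 1| < δ implies |(5x^3 + 2x^2 + x - 6) + 10| < ε.
(5x^3 + 2x^2 + x - 6) + 10 = 5x^3 + 2x^2 + x + 4 = (x + 1)(5x^2 - 3x + 4).
So |(5x^3 + 2x^2 + x - 6) + 10| = |x + 1|·|5x^2 - 3x + 4|.
Require δ ≤ 2. Then |x + 1| < 2 gives |x| < 3, and by the triangle inequality |5x^2 - 3x + 4| ≤ 5·3^2 + 3·3 + 4 = 58.
Hence |(5x^3 + 2x^2 + x - 6) + 10| ≤ 58|x + 1| < ε provided |x + 1| < ε/58.
Take δ = min(2, ε/58). Then 0 < |x + 1| < δ gives both |x + 1| < 2 and |x + 1| < ε/58, so |(5x^3 + 2x^2 + x - 6) + 10| < ε.

δ = min(2, ε/58)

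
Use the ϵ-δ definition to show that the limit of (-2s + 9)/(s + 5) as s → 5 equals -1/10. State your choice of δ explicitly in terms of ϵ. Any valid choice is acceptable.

Let ϵ > 0. We want δ > 0 with 0 < |s − 5| < δ ⇒ |(-2s + 9)/(s + 5) + 1/10| < ϵ.
Combining over a common denominator, (-2s + 9)/(s + 5) + 1/10 = [(-2s + 9)·10 − (-1)·(s + 5)] / [10·(s + 5)] = -19(s − 5) / (10(s + 5)).
So |(-2s + 9)/(s + 5) + 1/10| = 19|s − 5| / (10·|s + 5|).
Require δ ≤ 5, so |s + 5| ≥ |10| − |s − 5| > 10 − 5 = 5.
Hence |(-2s + 9)/(s + 5) + 1/10| < 19|s − 5|/(10·5) = (19/50)|s − 5|, which is < ϵ once |s − 5| < (50/19)ϵ.
Take δ = min(5, (50/19)ϵ). Then 0 < |s − 5| < δ forces both bounds, so |(-2s + 9)/(s + 5) + 1/10| < ϵ.

δ = min(5, (50/19)ϵ)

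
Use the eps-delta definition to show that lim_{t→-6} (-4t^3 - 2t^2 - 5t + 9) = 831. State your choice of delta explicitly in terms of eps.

delta = min(2, eps/569)

Let eps > 0 be given. We want delta > 0 such that 0 < |t + 6| < delta implies |(-4t^3 - 2t^2 - 5t + 9) − 831| < eps.
(-4t^3 - 2t^2 - 5t + 9) − 831 = -4t^3 - 2t^2 - 5t - 822 = (t + 6)(-4t^2 + 22t - 137).
So |(-4t^3 - 2t^2 - 5t + 9) − 831| = |t + 6|·|-4t^2 + 22t - 137|.
Require delta ≤ 2. Then |t + 6| < 2 gives |t| < 8, and by the triangle inequality |-4t^2 + 22t - 137| ≤ 4·8^2 + 22·8 + 137 = 569.
Hence |(-4t^3 - 2t^2 - 5t + 9) − 831| ≤ 569|t + 6| < eps provided |t + 6| < eps/569.
Choosing delta = min(2, eps/569) ensures both conditions, hence |(-4t^3 - 2t^2 - 5t + 9) − 831| < eps.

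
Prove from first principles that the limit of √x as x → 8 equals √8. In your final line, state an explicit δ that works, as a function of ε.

Let ε > 0. We want δ > 0 such that 0 < |x − 8| < δ implies |√x − √8| < ε.
Rationalise: √x − √8 = (x − 8)/(√x + √8), so |√x − √8| = |x − 8|/(√x + √8).
Restrict δ ≤ 8 so that |x − 8| < 8 forces x > 0, and then √x + √8 > √8.
Hence |√x − √8| < |x − 8|/√8, which is < ε once |x − 8| < √8·ε.
Take δ = min(8, √8·ε). If 0 < |x − 8| < δ then x > 0 and |√x − √8| < |x − 8|/√8 < ε.

δ = min(8, √8·ε)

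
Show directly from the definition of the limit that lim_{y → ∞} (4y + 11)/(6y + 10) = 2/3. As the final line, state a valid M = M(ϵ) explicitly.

M = (13/18)/ϵ

Let ϵ > 0 be given. We seek M > 0 such that y > M implies |(4y + 11)/(6y + 10) − (2/3)| < ϵ.
(4y + 11)/(6y + 10) − (2/3) = (6(4y + 11) − 4(6y + 10)) / (6(6y + 10)) = 26/(6(6y + 10)).
For y > 0 we have 6y + 10 > 6y, so |(4y + 11)/(6y + 10) − (2/3)| = 26/(6(6y + 10)) < 26/(6·6y) = (13/18)/y.
Thus |(4y + 11)/(6y + 10) − (2/3)| < ϵ whenever y > (13/18)/ϵ.
Take M = (13/18)/ϵ. If y > M then |(4y + 11)/(6y + 10) − (2/3)| < (13/18)/y < ϵ.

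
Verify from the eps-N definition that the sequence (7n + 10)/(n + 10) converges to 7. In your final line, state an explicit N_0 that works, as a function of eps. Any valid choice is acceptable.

Suppose eps > 0. For n ≥ 1, |(7n + 10)/(n + 10) − 7| = |-60|/((n + 10)) = 60/((n + 10)).
Since n + 10 ≥ n for n ≥ 1, this is ≤ 60/(n) = 60/n.
So |(7n + 10)/(n + 10) − 7| < eps whenever n > 60/eps.
Take N_0 = 60/eps. If n > N_0 then |(7n + 10)/(n + 10) − 7| ≤ 60/n < eps.

N_0 = 60/eps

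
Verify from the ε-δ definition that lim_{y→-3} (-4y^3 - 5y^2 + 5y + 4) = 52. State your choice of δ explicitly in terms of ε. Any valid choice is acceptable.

Fix ε > 0. We want δ > 0 such that 0 < |y + 3| < δ implies |(-4y^3 - 5y^2 + 5y + 4) − 52| < ε.
(-4y^3 - 5y^2 + 5y + 4) − 52 = -4y^3 - 5y^2 + 5y - 48 = (y + 3)(-4y^2 + 7y - 16).
So |(-4y^3 - 5y^2 + 5y + 4) − 52| = |y + 3|·|-4y^2 + 7y - 16|.
Require δ ≤ 2. Then |y + 3| < 2 gives |y| < 5, and by the triangle inequality |-4y^2 + 7y - 16| ≤ 4·5^2 + 7·5 + 16 = 151.
Hence |(-4y^3 - 5y^2 + 5y + 4) − 52| ≤ 151|y + 3| < ε provided |y + 3| < ε/151.
Choosing δ = min(2, ε/151) ensures both conditions, hence |(-4y^3 - 5y^2 + 5y + 4) − 52| < ε.

δ = min(2, ε/151)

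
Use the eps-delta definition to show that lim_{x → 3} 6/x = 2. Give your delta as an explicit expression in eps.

delta = min(3/2, (3/4)eps)

Let eps > 0. We seek delta > 0 such that 0 < |x − 3| < delta implies |6/x − 2| < eps.
|6/x − 2| = 6·|3 − x|/(3·|x|) = 6|x − 3|/(3|x|).
Require delta ≤ 3/2 so that |x| > 3 − 3/2 = 3/2, hence 3|x| > 9/2.
Then |6/x − 2| < 6|x − 3|/(9/2), which is < eps when |x − 3| < (3/4)eps.
Take delta = min(3/2, (3/4)eps). Then 0 < |x − 3| < delta gives both |x − 3| < 3/2 and |x − 3| < (3/4)eps, so |6/x − 2| < eps.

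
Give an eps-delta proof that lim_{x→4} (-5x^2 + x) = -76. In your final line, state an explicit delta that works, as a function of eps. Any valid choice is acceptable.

delta = min(1, eps/44)

Suppose eps > 0. We want delta > 0 such that 0 < |x − 4| < delta implies |(-5x^2 + x) + 76| < eps.
(-5x^2 + x) + 76 = -5x^2 + x + 76 = (x − 4)(-5x - 19).
So |(-5x^2 + x) + 76| = |x − 4|·|-5x - 19|.
Assume first that |x − 4| < 1, so |x| < 5. Then |-5x - 19| ≤ 5·5 + 19 = 44.
Hence |(-5x^2 + x) + 76| ≤ 44|x − 4| < eps provided |x − 4| < eps/44.
Choosing delta = min(1, eps/44) ensures both conditions, hence |(-5x^2 + x) + 76| < eps.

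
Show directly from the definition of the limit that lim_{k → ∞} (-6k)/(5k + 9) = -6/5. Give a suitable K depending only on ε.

Suppose ε > 0. For k ≥ 1, |(-6k)/(5k + 9) + 6/5| = |54|/(5(5k + 9)) = 54/(5(5k + 9)).
Since 5k + 9 ≥ 5k for k ≥ 1, this is ≤ 54/(5·5k) = (54/25)/k.
So |(-6k)/(5k + 9) + 6/5| < ε whenever k > (54/25)/ε.
Take K = (54/25)/ε. If k > K then |(-6k)/(5k + 9) + 6/5| ≤ (54/25)/k < ε.

K = (54/25)/ε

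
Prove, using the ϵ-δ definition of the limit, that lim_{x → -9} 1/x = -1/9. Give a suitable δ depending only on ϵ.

Suppose ϵ > 0. We seek δ > 0 such that 0 < |x + 9| < δ implies |1/x + 1/9| < ϵ.
|1/x + 1/9| = |-9 − x|/(9·|x|) = |x + 9|/(9|x|).
Restrict δ ≤ 9/2. Then |x + 9| < 9/2 gives |x| > 9/2, so 9|x| > 81/2.
Then |1/x + 1/9| < |x + 9|/(81/2), which is < ϵ when |x + 9| < (81/2)ϵ.
Take δ = min(9/2, (81/2)ϵ). Then 0 < |x + 9| < δ gives both |x + 9| < 9/2 and |x + 9| < (81/2)ϵ, so |1/x + 1/9| < ϵ.

δ = min(9/2, (81/2)ϵ)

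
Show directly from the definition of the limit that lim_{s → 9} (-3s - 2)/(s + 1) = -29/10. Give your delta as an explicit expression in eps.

delta = min(5, 50eps)

Fix eps > 0. We want delta > 0 with 0 < |s − 9| < delta ⇒ |(-3s - 2)/(s + 1) + 29/10| < eps.
Combining over a common denominator, (-3s - 2)/(s + 1) + 29/10 = [(-3s - 2)·10 − (-29)·(s + 1)] / [10·(s + 1)] = -1(s − 9) / (10(s + 1)).
So |(-3s - 2)/(s + 1) + 29/10| = |s − 9| / (10·|s + 1|).
Require delta ≤ 5, so |s + 1| ≥ |10| − |s − 9| > 10 − 5 = 5.
Hence |(-3s - 2)/(s + 1) + 29/10| < |s − 9|/(10·5) = (1/50)|s − 9|, which is < eps once |s − 9| < 50eps.
Take delta = min(5, 50eps). Then 0 < |s − 9| < delta forces both bounds, so |(-3s - 2)/(s + 1) + 29/10| < eps.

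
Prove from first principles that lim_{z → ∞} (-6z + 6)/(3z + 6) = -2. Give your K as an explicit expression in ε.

K = 6/ε

Suppose ε > 0. We seek K > 0 such that z > K implies |(-6z + 6)/(3z + 6) + 2| < ε.
(-6z + 6)/(3z + 6) + 2 = (3(-6z + 6) − (-6)(3z + 6)) / (3(3z + 6)) = 54/(3(3z + 6)).
For z > 0 we have 3z + 6 > 3z, so |(-6z + 6)/(3z + 6) + 2| = 54/(3(3z + 6)) < 54/(3·3z) = 6/z.
Thus |(-6z + 6)/(3z + 6) + 2| < ε whenever z > 6/ε.
Take K = 6/ε. If z > K then |(-6z + 6)/(3z + 6) + 2| < 6/z < ε.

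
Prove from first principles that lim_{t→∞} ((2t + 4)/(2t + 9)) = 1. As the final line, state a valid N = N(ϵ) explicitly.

Let ϵ > 0. We seek N > 0 such that t > N implies |(2t + 4)/(2t + 9) − 1| < ϵ.
(2t + 4)/(2t + 9) − 1 = (2(2t + 4) − 2(2t + 9)) / (2(2t + 9)) = -10/(2(2t + 9)).
For t > 0 we have 2t + 9 > 2t, so |(2t + 4)/(2t + 9) − 1| = 10/(2(2t + 9)) < 10/(2·2t) = (5/2)/t.
Thus |(2t + 4)/(2t + 9) − 1| < ϵ whenever t > (5/2)/ϵ.
Take N = (5/2)/ϵ. If t > N then |(2t + 4)/(2t + 9) − 1| < (5/2)/t < ϵ.

N = (5/2)/ϵ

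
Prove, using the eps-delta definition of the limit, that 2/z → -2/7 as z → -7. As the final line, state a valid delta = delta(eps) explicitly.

delta = min(7/2, (49/4)eps)

Let eps > 0 be given. We seek delta > 0 such that 0 < |z + 7| < delta implies |2/z + 2/7| < eps.
|2/z + 2/7| = 2·|-7 − z|/(7·|z|) = 2|z + 7|/(7|z|).
Require delta ≤ 7/2 so that |z| > 7 − 7/2 = 7/2, hence 7|z| > 49/2.
Then |2/z + 2/7| < 2|z + 7|/(49/2), which is < eps when |z + 7| < (49/4)eps.
Take delta = min(7/2, (49/4)eps). Then 0 < |z + 7| < delta gives both |z + 7| < 7/2 and |z + 7| < (49/4)eps, so |2/z + 2/7| < eps.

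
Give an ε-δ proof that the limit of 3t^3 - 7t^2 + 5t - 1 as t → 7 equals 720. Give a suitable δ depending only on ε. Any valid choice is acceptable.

δ = min(2, ε/472)

Let ε > 0. We want δ > 0 such that 0 < |t − 7| < δ implies |(3t^3 - 7t^2 + 5t - 1) − 720| < ε.
(3t^3 - 7t^2 + 5t - 1) − 720 = 3t^3 - 7t^2 + 5t - 721 = (t − 7)(3t^2 + 14t + 103).
So |(3t^3 - 7t^2 + 5t - 1) − 720| = |t − 7|·|3t^2 + 14t + 103|.
Assume first that |t − 7| < 2, so |t| < 9. Then |3t^2 + 14t + 103| ≤ 3·9^2 + 14·9 + 103 = 472.
Hence |(3t^3 - 7t^2 + 5t - 1) − 720| ≤ 472|t − 7| < ε provided |t − 7| < ε/472.
Take δ = min(2, ε/472). Then 0 < |t − 7| < δ gives both |t − 7| < 2 and |t − 7| < ε/472, so |(3t^3 - 7t^2 + 5t - 1) − 720| < ε.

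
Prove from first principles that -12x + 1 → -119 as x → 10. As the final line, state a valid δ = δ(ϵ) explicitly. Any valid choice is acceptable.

δ = ϵ/12

Suppose ϵ > 0. We need δ > 0 so that 0 < |x − 10| < δ implies |(-12x + 1) + 119| < ϵ.
Since (-12x + 1) + 119 = -12(x − 10), we have |(-12x + 1) + 119| = 12|x − 10|.
So 12|x − 10| < ϵ exactly when |x − 10| < ϵ/12.
Choosing δ = ϵ/12 gives |(-12x + 1) + 119| = 12|x − 10| < ϵ whenever |x − 10| < δ.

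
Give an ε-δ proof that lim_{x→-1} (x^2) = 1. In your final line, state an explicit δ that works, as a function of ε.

Let ε > 0. We seek δ > 0 with 0 < |x + 1| < δ ⇒ |x^2 − 1| < ε.
Factor: x^2 − 1 = (x + 1)(x - 1), so |x^2 − 1| = |x + 1|·|x - 1|.
Impose δ ≤ 1 so that |x| < 2; then |x - 1| ≤ 3.
Hence |x^2 − 1| ≤ 3|x + 1|, which is < ε once |x + 1| < ε/3.
Take δ = min(1, ε/3). If 0 < |x + 1| < δ then both bounds hold and |x^2 − 1| ≤ 3|x + 1| < 3·(ε/3) = ε.

δ = min(1, ε/3)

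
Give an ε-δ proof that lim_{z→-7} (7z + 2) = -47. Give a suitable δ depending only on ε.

δ = ε/7

Let ε > 0 be given. We need δ > 0 so that 0 < |z + 7| < δ implies |(7z + 2) + 47| < ε.
Since (7z + 2) + 47 = 7(z + 7), we have |(7z + 2) + 47| = 7|z + 7|.
So 7|z + 7| < ε exactly when |z + 7| < ε/7.
Take δ = ε/7. If 0 < |z + 7| < δ then |(7z + 2) + 47| = 7|z + 7| < 7·(ε/7) = ε.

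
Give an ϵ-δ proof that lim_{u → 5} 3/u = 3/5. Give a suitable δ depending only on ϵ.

δ = min(5/2, (25/6)ϵ)

Let ϵ > 0. We seek δ > 0 such that 0 < |u − 5| < δ implies |3/u − (3/5)| < ϵ.
|3/u − (3/5)| = 3·|5 − u|/(5·|u|) = 3|u − 5|/(5|u|).
Restrict δ ≤ 5/2. Then |u − 5| < 5/2 gives |u| > 5/2, so 5|u| > 25/2.
Then |3/u − (3/5)| < 3|u − 5|/(25/2), which is < ϵ when |u − 5| < (25/6)ϵ.
Take δ = min(5/2, (25/6)ϵ). Then 0 < |u − 5| < δ gives both |u − 5| < 5/2 and |u − 5| < (25/6)ϵ, so |3/u − (3/5)| < ϵ.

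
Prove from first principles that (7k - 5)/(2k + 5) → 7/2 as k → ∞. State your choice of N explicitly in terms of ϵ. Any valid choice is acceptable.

N = (45/4)/ϵ

Fix ϵ > 0. For k ≥ 1, |(7k - 5)/(2k + 5) − (7/2)| = |-45|/(2(2k + 5)) = 45/(2(2k + 5)).
Since 2k + 5 ≥ 2k for k ≥ 1, this is ≤ 45/(2·2k) = (45/4)/k.
So |(7k - 5)/(2k + 5) − (7/2)| < ϵ whenever k > (45/4)/ϵ.
Take N = (45/4)/ϵ. If k > N then |(7k - 5)/(2k + 5) − (7/2)| ≤ (45/4)/k < ϵ.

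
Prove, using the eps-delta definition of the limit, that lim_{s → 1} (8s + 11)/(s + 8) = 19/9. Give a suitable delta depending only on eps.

delta = min(9/2, (81/106)eps)

Let eps > 0. We want delta > 0 with 0 < |s − 1| < delta ⇒ |(8s + 11)/(s + 8) − (19/9)| < eps.
Combining over a common denominator, (8s + 11)/(s + 8) − (19/9) = [(8s + 11)·9 − 19·(s + 8)] / [9·(s + 8)] = 53(s − 1) / (9(s + 8)).
So |(8s + 11)/(s + 8) − (19/9)| = 53|s − 1| / (9·|s + 8|).
Restrict delta ≤ 9/2. Then |s − 1| < 9/2 gives |s + 8| = |(s − 1) + 9| ≥ 9 − 9/2 = 9/2.
Hence |(8s + 11)/(s + 8) − (19/9)| < 53|s − 1|/(9·(9/2)) = (106/81)|s − 1|, which is < eps once |s − 1| < (81/106)eps.
Take delta = min(9/2, (81/106)eps). Then 0 < |s − 1| < delta forces both bounds, so |(8s + 11)/(s + 8) − (19/9)| < eps.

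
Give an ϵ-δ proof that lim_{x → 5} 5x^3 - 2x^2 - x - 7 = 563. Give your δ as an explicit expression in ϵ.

Let ϵ > 0 be given. We want δ > 0 such that 0 < |x − 5| < δ implies |(5x^3 - 2x^2 - x - 7) − 563| < ϵ.
(5x^3 - 2x^2 - x - 7) − 563 = 5x^3 - 2x^2 - x - 570 = (x − 5)(5x^2 + 23x + 114).
So |(5x^3 - 2x^2 - x - 7) − 563| = |x − 5|·|5x^2 + 23x + 114|.
Assume first that |x − 5| < 1, so |x| < 6. Then |5x^2 + 23x + 114| ≤ 5·6^2 + 23·6 + 114 = 432.
Hence |(5x^3 - 2x^2 - x - 7) − 563| ≤ 432|x − 5| < ϵ provided |x − 5| < ϵ/432.
Choosing δ = min(1, ϵ/432) ensures both conditions, hence |(5x^3 - 2x^2 - x - 7) − 563| < ϵ.

δ = min(1, ϵ/432)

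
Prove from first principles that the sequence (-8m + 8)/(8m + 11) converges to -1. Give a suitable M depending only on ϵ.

Suppose ϵ > 0. For m ≥ 1, |(-8m + 8)/(8m + 11) + 1| = |152|/(8(8m + 11)) = 152/(8(8m + 11)).
Since 8m + 11 ≥ 8m for m ≥ 1, this is ≤ 152/(8·8m) = (19/8)/m.
So |(-8m + 8)/(8m + 11) + 1| < ϵ whenever m > (19/8)/ϵ.
Take M = (19/8)/ϵ. If m > M then |(-8m + 8)/(8m + 11) + 1| ≤ (19/8)/m < ϵ.

M = (19/8)/ϵ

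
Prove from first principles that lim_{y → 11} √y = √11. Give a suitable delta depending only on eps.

delta = min(11, √11·eps)

Suppose eps > 0. We want delta > 0 such that 0 < |y − 11| < delta implies |√y − √11| < eps.
Rationalise: √y − √11 = (y − 11)/(√y + √11), so |√y − √11| = |y − 11|/(√y + √11).
Restrict delta ≤ 11 so that |y − 11| < 11 forces y > 0, and then √y + √11 > √11.
Hence |√y − √11| < |y − 11|/√11, which is < eps once |y − 11| < √11·eps.
Take delta = min(11, √11·eps). If 0 < |y − 11| < delta then y > 0 and |√y − √11| < |y − 11|/√11 < eps.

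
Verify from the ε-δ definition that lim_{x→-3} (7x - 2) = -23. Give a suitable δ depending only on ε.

Let ε > 0 be given. We need δ > 0 so that 0 < |x + 3| < δ implies |(7x - 2) + 23| < ε.
|(7x - 2) + 23| = |7x + 21| = 7|x + 3|.
Thus it suffices that |x + 3| < ε/7.
Choosing δ = ε/7 gives |(7x - 2) + 23| = 7|x + 3| < ε whenever |x + 3| < δ.

δ = ε/7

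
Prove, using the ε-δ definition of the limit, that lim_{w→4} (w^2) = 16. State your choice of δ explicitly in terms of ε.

δ = min(1, ε/9)

Let ε > 0 be given. We seek δ > 0 with 0 < |w − 4| < δ ⇒ |w^2 − 16| < ε.
Factor: w^2 − 16 = (w − 4)(w + 4), so |w^2 − 16| = |w − 4|·|w + 4|.
Impose δ ≤ 1 so that |w| < 5; then |w + 4| ≤ 9.
Hence |w^2 − 16| ≤ 9|w − 4|, which is < ε once |w − 4| < ε/9.
Take δ = min(1, ε/9). If 0 < |w − 4| < δ then both bounds hold and |w^2 − 16| ≤ 9|w − 4| < 9·(ε/9) = ε.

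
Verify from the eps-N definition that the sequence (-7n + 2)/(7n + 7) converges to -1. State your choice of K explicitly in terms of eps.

Let eps > 0 be given. For n ≥ 1, |(-7n + 2)/(7n + 7) + 1| = |63|/(7(7n + 7)) = 63/(7(7n + 7)).
Since 7n + 7 ≥ 7n for n ≥ 1, this is ≤ 63/(7·7n) = (9/7)/n.
So |(-7n + 2)/(7n + 7) + 1| < eps whenever n > (9/7)/eps.
Take K = (9/7)/eps. If n > K then |(-7n + 2)/(7n + 7) + 1| ≤ (9/7)/n < eps.

K = (9/7)/eps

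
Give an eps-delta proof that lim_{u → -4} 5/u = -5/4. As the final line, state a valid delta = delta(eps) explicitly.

Fix eps > 0. We seek delta > 0 such that 0 < |u + 4| < delta implies |5/u + 5/4| < eps.
|5/u + 5/4| = 5·|-4 − u|/(4·|u|) = 5|u + 4|/(4|u|).
Require delta ≤ 2 so that |u| > 4 − 2 = 2, hence 4|u| > 8.
Then |5/u + 5/4| < 5|u + 4|/8, which is < eps when |u + 4| < (8/5)eps.
Take delta = min(2, (8/5)eps). Then 0 < |u + 4| < delta gives both |u + 4| < 2 and |u + 4| < (8/5)eps, so |5/u + 5/4| < eps.

delta = min(2, (8/5)eps)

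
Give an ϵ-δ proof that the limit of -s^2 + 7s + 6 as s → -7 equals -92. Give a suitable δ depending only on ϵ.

Suppose ϵ > 0. We want δ > 0 such that 0 < |s + 7| < δ implies |(-s^2 + 7s + 6) + 92| < ϵ.
(-s^2 + 7s + 6) + 92 = -s^2 + 7s + 98 = (s + 7)(-s + 14).
So |(-s^2 + 7s + 6) + 92| = |s + 7|·|-s + 14|.
Require δ ≤ 1. Then |s + 7| < 1 gives |s| < 8, and by the triangle inequality |-s + 14| ≤ 8 + 14 = 22.
Hence |(-s^2 + 7s + 6) + 92| ≤ 22|s + 7| < ϵ provided |s + 7| < ϵ/22.
Choosing δ = min(1, ϵ/22) ensures both conditions, hence |(-s^2 + 7s + 6) + 92| < ϵ.

δ = min(1, ϵ/22)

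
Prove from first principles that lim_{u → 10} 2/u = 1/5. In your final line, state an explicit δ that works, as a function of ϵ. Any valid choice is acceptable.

Let ϵ > 0 be given. We seek δ > 0 such that 0 < |u − 10| < δ implies |2/u − (1/5)| < ϵ.
|2/u − (1/5)| = 2·|10 − u|/(10·|u|) = 2|u − 10|/(10|u|).
Require δ ≤ 5 so that |u| > 10 − 5 = 5, hence 10|u| > 50.
Then |2/u − (1/5)| < 2|u − 10|/50, which is < ϵ when |u − 10| < 25ϵ.
Take δ = min(5, 25ϵ). Then 0 < |u − 10| < δ gives both |u − 10| < 5 and |u − 10| < 25ϵ, so |2/u − (1/5)| < ϵ.

δ = min(5, 25ϵ)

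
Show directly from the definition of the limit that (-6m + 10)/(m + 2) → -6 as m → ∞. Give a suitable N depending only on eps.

Let eps > 0 be given. For m ≥ 1, |(-6m + 10)/(m + 2) + 6| = |22|/((m + 2)) = 22/((m + 2)).
Since m + 2 ≥ m for m ≥ 1, this is ≤ 22/(m) = 22/m.
So |(-6m + 10)/(m + 2) + 6| < eps whenever m > 22/eps.
Take N = 22/eps. If m > N then |(-6m + 10)/(m + 2) + 6| ≤ 22/m < eps.

N = 22/eps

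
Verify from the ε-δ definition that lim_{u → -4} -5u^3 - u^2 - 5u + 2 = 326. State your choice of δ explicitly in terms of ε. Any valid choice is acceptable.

δ = min(1, ε/301)

Suppose ε > 0. We want δ > 0 such that 0 < |u + 4| < δ implies |(-5u^3 - u^2 - 5u + 2) − 326| < ε.
(-5u^3 - u^2 - 5u + 2) − 326 = -5u^3 - u^2 - 5u - 324 = (u + 4)(-5u^2 + 19u - 81).
So |(-5u^3 - u^2 - 5u + 2) − 326| = |u + 4|·|-5u^2 + 19u - 81|.
Require δ ≤ 1. Then |u + 4| < 1 gives |u| < 5, and by the triangle inequality |-5u^2 + 19u - 81| ≤ 5·5^2 + 19·5 + 81 = 301.
Hence |(-5u^3 - u^2 - 5u + 2) − 326| ≤ 301|u + 4| < ε provided |u + 4| < ε/301.
Take δ = min(1, ε/301). Then 0 < |u + 4| < δ gives both |u + 4| < 1 and |u + 4| < ε/301, so |(-5u^3 - u^2 - 5u + 2) − 326| < ε.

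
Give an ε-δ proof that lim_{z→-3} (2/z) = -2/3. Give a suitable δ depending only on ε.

δ = min(3/2, (9/4)ε)

Suppose ε > 0. We seek δ > 0 such that 0 < |z + 3| < δ implies |2/z + 2/3| < ε.
|2/z + 2/3| = 2·|-3 − z|/(3·|z|) = 2|z + 3|/(3|z|).
Require δ ≤ 3/2 so that |z| > 3 − 3/2 = 3/2, hence 3|z| > 9/2.
Then |2/z + 2/3| < 2|z + 3|/(9/2), which is < ε when |z + 3| < (9/4)ε.
Take δ = min(3/2, (9/4)ε). Then 0 < |z + 3| < δ gives both |z + 3| < 3/2 and |z + 3| < (9/4)ε, so |2/z + 2/3| < ε.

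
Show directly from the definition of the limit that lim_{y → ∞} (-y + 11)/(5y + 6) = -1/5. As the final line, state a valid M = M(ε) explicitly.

Suppose ε > 0. We seek M > 0 such that y > M implies |(-y + 11)/(5y + 6) + 1/5| < ε.
(-y + 11)/(5y + 6) + 1/5 = (5(-y + 11) − (-1)(5y + 6)) / (5(5y + 6)) = 61/(5(5y + 6)).
For y > 0 we have 5y + 6 > 5y, so |(-y + 11)/(5y + 6) + 1/5| = 61/(5(5y + 6)) < 61/(5·5y) = (61/25)/y.
Thus |(-y + 11)/(5y + 6) + 1/5| < ε whenever y > (61/25)/ε.
Take M = (61/25)/ε. If y > M then |(-y + 11)/(5y + 6) + 1/5| < (61/25)/y < ε.

M = (61/25)/ε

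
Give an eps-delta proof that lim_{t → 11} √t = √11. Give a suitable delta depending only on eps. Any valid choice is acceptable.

delta = min(11, √11·eps)

Suppose eps > 0. We want delta > 0 such that 0 < |t − 11| < delta implies |√t − √11| < eps.
Rationalise: √t − √11 = (t − 11)/(√t + √11), so |√t − √11| = |t − 11|/(√t + √11).
Restrict delta ≤ 11 so that |t − 11| < 11 forces t > 0, and then √t + √11 > √11.
Hence |√t − √11| < |t − 11|/√11, which is < eps once |t − 11| < √11·eps.
Take delta = min(11, √11·eps). If 0 < |t − 11| < delta then t > 0 and |√t − √11| < |t − 11|/√11 < eps.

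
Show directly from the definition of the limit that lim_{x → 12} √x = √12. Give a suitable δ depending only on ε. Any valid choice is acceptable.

Let ε > 0. We want δ > 0 such that 0 < |x − 12| < δ implies |√x − √12| < ε.
Multiplying by the conjugate, |√x − √12| = |x − 12|/(√x + √12).
Restrict δ ≤ 12 so that |x − 12| < 12 forces x > 0, and then √x + √12 > √12.
Hence |√x − √12| < |x − 12|/√12, which is < ε once |x − 12| < √12·ε.
Take δ = min(12, √12·ε). If 0 < |x − 12| < δ then x > 0 and |√x − √12| < |x − 12|/√12 < ε.

δ = min(12, √12·ε)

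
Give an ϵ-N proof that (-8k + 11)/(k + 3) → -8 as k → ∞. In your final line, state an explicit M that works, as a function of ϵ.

M = 35/ϵ

Fix ϵ > 0. For k ≥ 1, |(-8k + 11)/(k + 3) + 8| = |35|/((k + 3)) = 35/((k + 3)).
Since k + 3 ≥ k for k ≥ 1, this is ≤ 35/(k) = 35/k.
So |(-8k + 11)/(k + 3) + 8| < ϵ whenever k > 35/ϵ.
Take M = 35/ϵ. If k > M then |(-8k + 11)/(k + 3) + 8| ≤ 35/k < ϵ.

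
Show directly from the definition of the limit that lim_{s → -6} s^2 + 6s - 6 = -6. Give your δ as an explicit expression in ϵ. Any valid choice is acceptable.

Fix ϵ > 0. We want δ > 0 such that 0 < |s + 6| < δ implies |(s^2 + 6s - 6) + 6| < ϵ.
(s^2 + 6s - 6) + 6 = s^2 + 6s = (s + 6)(s).
So |(s^2 + 6s - 6) + 6| = |s + 6|·|s|.
Require δ ≤ 2. Then |s + 6| < 2 gives |s| < 8, and by the triangle inequality |s| ≤ 8 = 8.
Hence |(s^2 + 6s - 6) + 6| ≤ 8|s + 6| < ϵ provided |s + 6| < ϵ/8.
Take δ = min(2, ϵ/8). Then 0 < |s + 6| < δ gives both |s + 6| < 2 and |s + 6| < ϵ/8, so |(s^2 + 6s - 6) + 6| < ϵ.

δ = min(2, ϵ/8)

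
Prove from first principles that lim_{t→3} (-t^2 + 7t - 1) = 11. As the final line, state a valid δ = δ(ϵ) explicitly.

δ = min(1, ϵ/8)

Let ϵ > 0 be given. We want δ > 0 such that 0 < |t − 3| < δ implies |(-t^2 + 7t - 1) − 11| < ϵ.
(-t^2 + 7t - 1) − 11 = -t^2 + 7t - 12 = (t − 3)(-t + 4).
So |(-t^2 + 7t - 1) − 11| = |t − 3|·|-t + 4|.
Require δ ≤ 1. Then |t − 3| < 1 gives |t| < 4, and by the triangle inequality |-t + 4| ≤ 4 + 4 = 8.
Hence |(-t^2 + 7t - 1) − 11| ≤ 8|t − 3| < ϵ provided |t − 3| < ϵ/8.
Choosing δ = min(1, ϵ/8) ensures both conditions, hence |(-t^2 + 7t - 1) − 11| < ϵ.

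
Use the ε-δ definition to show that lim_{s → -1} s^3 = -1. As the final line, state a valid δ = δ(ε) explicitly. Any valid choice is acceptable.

δ = min(1, ε/7)

Suppose ε > 0. We seek δ > 0 with 0 < |s + 1| < δ ⇒ |s^3 + 1| < ε.
Factor: s^3 + 1 = (s + 1)(s^2 - s + 1), so |s^3 + 1| = |s + 1|·|s^2 - s + 1|.
Restrict δ ≤ 1. Then |s + 1| < 1 gives |s| < 2, so by the triangle inequality |s^2 - s + 1| ≤ 2^2 + 2 + 1 = 7.
Hence |s^3 + 1| ≤ 7|s + 1|, which is < ε once |s + 1| < ε/7.
Take δ = min(1, ε/7). If 0 < |s + 1| < δ then both bounds hold and |s^3 + 1| ≤ 7|s + 1| < 7·(ε/7) = ε.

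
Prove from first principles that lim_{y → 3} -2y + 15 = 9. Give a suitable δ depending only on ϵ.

Let ϵ > 0. We need δ > 0 so that 0 < |y − 3| < δ implies |(-2y + 15) − 9| < ϵ.
|(-2y + 15) − 9| = |-2y + 6| = 2|y − 3|.
Thus it suffices that |y − 3| < ϵ/2.
Take δ = ϵ/2. If 0 < |y − 3| < δ then |(-2y + 15) − 9| = 2|y − 3| < 2·(ϵ/2) = ϵ.

δ = ϵ/2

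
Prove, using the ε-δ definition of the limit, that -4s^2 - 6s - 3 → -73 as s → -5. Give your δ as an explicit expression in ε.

δ = min(2, ε/42)

Let ε > 0 be given. We want δ > 0 such that 0 < |s + 5| < δ implies |(-4s^2 - 6s - 3) + 73| < ε.
(-4s^2 - 6s - 3) + 73 = -4s^2 - 6s + 70 = (s + 5)(-4s + 14).
So |(-4s^2 - 6s - 3) + 73| = |s + 5|·|-4s + 14|.
Require δ ≤ 2. Then |s + 5| < 2 gives |s| < 7, and by the triangle inequality |-4s + 14| ≤ 4·7 + 14 = 42.
Hence |(-4s^2 - 6s - 3) + 73| ≤ 42|s + 5| < ε provided |s + 5| < ε/42.
Choosing δ = min(2, ε/42) ensures both conditions, hence |(-4s^2 - 6s - 3) + 73| < ε.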